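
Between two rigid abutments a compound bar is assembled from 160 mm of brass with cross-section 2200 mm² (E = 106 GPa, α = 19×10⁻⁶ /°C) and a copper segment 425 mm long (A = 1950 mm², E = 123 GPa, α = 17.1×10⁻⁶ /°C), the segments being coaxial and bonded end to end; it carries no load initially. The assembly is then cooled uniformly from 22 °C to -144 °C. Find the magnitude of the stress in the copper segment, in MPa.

σ ≈ 357 MPa (tensile)

With the walls removed the bar would change length by δ_free = Σ αᵢΔT Lᵢ = 19×10⁻⁶×166×160 + 17.1×10⁻⁶×166×425 = 1.711 mm.
Since the ends are fixed, an axial force P builds up, equal in every segment, with P · Σ Lᵢ/(AᵢEᵢ) = δ_free.
The series flexibility is Σ Lᵢ/(AᵢEᵢ) = 160/(2200×106×10³) + 425/(1950×123×10³) = 2.458×10⁻⁶ mm/N.
So P = 1.711 / 2.458×10⁻⁶ = 696.1 kN, tensile.
σ_{copper} = P / A = 696100 / 1950 = 357 MPa.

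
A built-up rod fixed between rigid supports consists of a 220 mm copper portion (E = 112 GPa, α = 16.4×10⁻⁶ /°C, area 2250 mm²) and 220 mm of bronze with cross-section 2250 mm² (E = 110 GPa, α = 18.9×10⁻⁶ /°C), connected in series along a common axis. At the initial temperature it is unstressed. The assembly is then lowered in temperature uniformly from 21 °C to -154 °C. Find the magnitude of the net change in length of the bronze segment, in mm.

|ΔL| ≈ 0.042 mm

If the supports were absent, the total length change would be Σ αᵢΔT Lᵢ = 16.4×10⁻⁶×175×220 + 18.9×10⁻⁶×175×220 = 1.359 mm.
The walls prevent any net length change, so an axial force P (same in every segment) develops. Compatibility: P · Σ Lᵢ/(AᵢEᵢ) = δ_free.
Σ Lᵢ/(AᵢEᵢ) = 220/(2250×112×10³) + 220/(2250×110×10³) = 1.762×10⁻⁶ mm/N.
So P = 1.359 / 1.762×10⁻⁶ = 771.4 kN, tensile.
For the bronze segment, free thermal change = 18.9×10⁻⁶×175×220 = 0.7276 mm and elastic change from P = 771400×220/(2250×110×10³) = 0.6856 mm; these oppose, so the net change is 0.042 mm (segment shortens).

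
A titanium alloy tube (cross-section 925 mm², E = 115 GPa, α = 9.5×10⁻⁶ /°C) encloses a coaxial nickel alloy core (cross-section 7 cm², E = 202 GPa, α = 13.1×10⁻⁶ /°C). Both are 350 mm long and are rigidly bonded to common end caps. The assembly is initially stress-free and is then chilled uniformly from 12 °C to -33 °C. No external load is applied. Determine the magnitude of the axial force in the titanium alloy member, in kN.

Equilibrium of a rigid end plate with no external load gives equal and opposite internal forces ±P in the two members. Since α_{nickel alloy} > α_{titanium alloy}, cooling drives the nickel alloy into tension and the titanium alloy into compression.
Setting the final lengths equal and cancelling L: (α₁ − α₂)ΔT = P/(A₁E₁) + P/(A₂E₂).
|α₁ − α₂|·ΔT = 3.6×10⁻⁶ × 45 = 0.000162.
1/(A₁E₁) + 1/(A₂E₂) = 1/(925×115×10³) + 1/(700×202×10³) = 1.647×10⁻⁸ N⁻¹.
So P = 0.000162 / 1.647×10⁻⁸ = 9.834 kN.

P ≈ 9.83 kN (compressive in the titanium alloy)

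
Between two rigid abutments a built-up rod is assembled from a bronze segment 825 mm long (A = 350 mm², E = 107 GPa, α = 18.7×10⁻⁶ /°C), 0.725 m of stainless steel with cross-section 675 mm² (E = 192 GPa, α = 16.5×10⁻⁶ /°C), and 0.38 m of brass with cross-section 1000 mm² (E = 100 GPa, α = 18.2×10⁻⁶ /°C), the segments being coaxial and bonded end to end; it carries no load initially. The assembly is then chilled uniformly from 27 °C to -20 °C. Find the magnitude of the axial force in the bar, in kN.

P ≈ 51.3 kN (tensile)

If the supports were absent, the total length change would be Σ αᵢΔT Lᵢ = 18.7×10⁻⁶×47×825 + 16.5×10⁻⁶×47×725 + 18.2×10⁻⁶×47×380 = 1.612 mm.
Since the ends are fixed, an axial force P builds up, equal in every segment, with P · Σ Lᵢ/(AᵢEᵢ) = δ_free.
The series flexibility is Σ Lᵢ/(AᵢEᵢ) = 825/(350×107×10³) + 725/(675×192×10³) + 380/(1000×100×10³) = 3.142×10⁻⁵ mm/N.
Hence P = δ_free / Σ(L/AE) = 1.612/3.142×10⁻⁵ = 51.31 kN (tensile).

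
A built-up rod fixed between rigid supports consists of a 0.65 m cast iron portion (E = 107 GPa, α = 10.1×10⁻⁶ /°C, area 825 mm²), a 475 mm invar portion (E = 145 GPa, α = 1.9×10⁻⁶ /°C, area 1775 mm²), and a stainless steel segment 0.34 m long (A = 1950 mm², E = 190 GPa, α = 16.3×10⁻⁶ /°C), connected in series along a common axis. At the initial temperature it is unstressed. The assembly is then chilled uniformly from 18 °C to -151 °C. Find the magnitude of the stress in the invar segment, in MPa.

If the supports were absent, the total length change would be Σ αᵢΔT Lᵢ = 10.1×10⁻⁶×169×650 + 1.9×10⁻⁶×169×475 + 16.3×10⁻⁶×169×340 = 2.199 mm.
The rigid supports impose zero overall length change; the single axial force P common to all segments must satisfy P Σ Lᵢ/(AᵢEᵢ) = δ_free.
Σ Lᵢ/(AᵢEᵢ) = 650/(825×107×10³) + 475/(1775×145×10³) + 340/(1950×190×10³) = 1.013×10⁻⁵ mm/N.
Hence P = δ_free / Σ(L/AE) = 2.199/1.013×10⁻⁵ = 217.1 kN (tensile).
σ_{invar} = P / A = 217100 / 1775 = 122.3 MPa.

σ ≈ 122 MPa (tensile)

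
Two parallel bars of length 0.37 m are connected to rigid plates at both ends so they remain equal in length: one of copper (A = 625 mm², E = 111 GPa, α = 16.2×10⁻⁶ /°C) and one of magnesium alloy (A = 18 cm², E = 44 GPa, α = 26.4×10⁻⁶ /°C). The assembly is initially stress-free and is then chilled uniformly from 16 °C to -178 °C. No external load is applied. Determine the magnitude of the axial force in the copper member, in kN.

Equilibrium of a rigid end plate with no external load gives equal and opposite internal forces ±P in the two members. Since α_{magnesium alloy} > α_{copper}, cooling drives the magnesium alloy into tension and the copper into compression.
Compatibility of the two members (thermal + elastic change equal): (α₁ − α₂)ΔT = P·[1/(A₁E₁) + 1/(A₂E₂)].
|α₁ − α₂|·ΔT = 10.2×10⁻⁶ × 194 = 0.001979.
1/(A₁E₁) + 1/(A₂E₂) = 1/(625×111×10³) + 1/(1800×44×10³) = 2.704×10⁻⁸ N⁻¹.
P = 0.001979 / 2.704×10⁻⁸ = 73180 N = 73.18 kN.

P ≈ 73.2 kN (compressive in the copper)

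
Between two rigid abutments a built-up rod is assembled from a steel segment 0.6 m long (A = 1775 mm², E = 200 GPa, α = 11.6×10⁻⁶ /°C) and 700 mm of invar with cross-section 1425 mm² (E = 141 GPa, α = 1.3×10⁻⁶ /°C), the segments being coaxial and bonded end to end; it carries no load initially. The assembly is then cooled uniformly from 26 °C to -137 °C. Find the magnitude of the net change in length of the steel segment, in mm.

|ΔL| ≈ 0.715 mm

If the supports were absent, the total length change would be Σ αᵢΔT Lᵢ = 11.6×10⁻⁶×163×600 + 1.3×10⁻⁶×163×700 = 1.283 mm.
Since the ends are fixed, an axial force P builds up, equal in every segment, with P · Σ Lᵢ/(AᵢEᵢ) = δ_free.
Σ Lᵢ/(AᵢEᵢ) = 600/(1775×200×10³) + 700/(1425×141×10³) = 5.174×10⁻⁶ mm/N.
P = 1.283 / 5.174×10⁻⁶ = 247900 N = 247.9 kN, tensile.
For the steel segment, free thermal change = 11.6×10⁻⁶×163×600 = 1.134 mm and elastic change from P = 247900×600/(1775×200×10³) = 0.419 mm; these oppose, so the net change is 0.715 mm (segment shortens).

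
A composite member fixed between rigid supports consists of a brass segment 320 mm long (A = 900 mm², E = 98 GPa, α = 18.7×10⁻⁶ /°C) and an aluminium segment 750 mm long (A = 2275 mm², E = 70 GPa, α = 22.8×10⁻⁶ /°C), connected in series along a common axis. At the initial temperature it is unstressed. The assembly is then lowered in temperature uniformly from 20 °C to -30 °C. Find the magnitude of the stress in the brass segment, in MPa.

σ ≈ 154 MPa (tensile)

Free thermal contraction of the whole bar: Σ αᵢΔT Lᵢ = 18.7×10⁻⁶×50×320 + 22.8×10⁻⁶×50×750 = 1.154 mm.
The rigid supports impose zero overall length change; the single axial force P common to all segments must satisfy P Σ Lᵢ/(AᵢEᵢ) = δ_free.
Σ Lᵢ/(AᵢEᵢ) = 320/(900×98×10³) + 750/(2275×70×10³) = 8.338×10⁻⁶ mm/N.
So P = 1.154 / 8.338×10⁻⁶ = 138.4 kN, tensile.
σ_{brass} = P / A = 138400 / 900 = 153.8 MPa.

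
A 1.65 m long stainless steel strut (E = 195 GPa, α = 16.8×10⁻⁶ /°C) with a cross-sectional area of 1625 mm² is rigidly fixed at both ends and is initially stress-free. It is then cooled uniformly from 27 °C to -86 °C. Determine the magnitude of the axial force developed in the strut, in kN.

Full restraint means ε = 0, so the stress is σ = EαΔT = 195×10³ × 16.8×10⁻⁶ × 113 = 370.2 MPa.
Then P = σA = 370.2 × 1625 mm² = 601.6 kN, tensile.

P ≈ 602 kN (tensile)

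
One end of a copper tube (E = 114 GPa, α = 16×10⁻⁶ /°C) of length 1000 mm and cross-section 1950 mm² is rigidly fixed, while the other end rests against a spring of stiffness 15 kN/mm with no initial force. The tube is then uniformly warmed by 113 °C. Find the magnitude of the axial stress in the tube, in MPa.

σ ≈ 13 MPa (compressive)

If the spring were absent the tube would lengthen by αΔT L = 16×10⁻⁶ × 113 × 1000 = 1.808 mm.
With a force P in the spring, the elastic change of the tube is PL/(AE) and that of the spring is P/k; compatibility requires their sum to equal δ_free.
P [ L/(AE) + 1/k ] = δ_free → P [ 1000/(1950×114×10³) + 1/(15×10³) ] = 1.808.
P = 1.808 / 7.117×10⁻⁵ = 25410 N.
σ = P/A = 25410/1950 = 13.03 MPa.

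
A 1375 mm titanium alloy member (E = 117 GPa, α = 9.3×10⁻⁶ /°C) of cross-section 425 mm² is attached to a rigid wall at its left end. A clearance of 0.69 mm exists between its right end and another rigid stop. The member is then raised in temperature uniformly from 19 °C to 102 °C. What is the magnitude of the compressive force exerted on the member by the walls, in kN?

Free thermal elongation = αΔT L = 9.3×10⁻⁶ × 83 × 1375 = 1.061 mm.
This exceeds the 0.69 mm gap, so the wall pushes back. The portion of expansion that must be recovered elastically is δ_free − gap = 1.061 − 0.69 = 0.3714 mm.
Compatibility: PL/(AE) = 0.3714 mm, so σ = P/A = E × (0.3714/1375) = 31.6 MPa.
Force on the wall = σA = 31.6 × 425 mm² = 13.43 kN.

P ≈ 13.4 kN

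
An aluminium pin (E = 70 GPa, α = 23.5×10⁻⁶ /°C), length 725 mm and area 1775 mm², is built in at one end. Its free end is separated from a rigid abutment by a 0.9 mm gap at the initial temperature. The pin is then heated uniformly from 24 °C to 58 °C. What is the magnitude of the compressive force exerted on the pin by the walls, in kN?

P ≈ 0 kN

If the wall were absent the pin would grow by αΔT L = 23.5×10⁻⁶ × 34 × 725 = 0.5793 mm.
Since δ_free = 0.579 mm is less than the 0.9 mm gap, the pin never touches the wall. No axial force develops.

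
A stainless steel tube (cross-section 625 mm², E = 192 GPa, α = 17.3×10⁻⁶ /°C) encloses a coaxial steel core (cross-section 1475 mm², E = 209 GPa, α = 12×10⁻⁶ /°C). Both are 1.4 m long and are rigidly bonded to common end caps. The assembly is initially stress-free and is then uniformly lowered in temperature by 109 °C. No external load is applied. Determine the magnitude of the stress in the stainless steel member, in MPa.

σ ≈ 79.8 MPa (tensile)

Both members must finish at the same length. With the larger α, the stainless steel tends to over-contract; the plates restrain it, putting the stainless steel in tension and the steel in compression. With no external load the two internal forces are equal and opposite, magnitude P.
Compatibility of the two members (thermal + elastic change equal): (α₁ − α₂)ΔT = P·[1/(A₁E₁) + 1/(A₂E₂)].
|α₁ − α₂|·ΔT = 5.3×10⁻⁶ × 109 = 0.0005777.
1/(A₁E₁) + 1/(A₂E₂) = 1/(625×192×10³) + 1/(1475×209×10³) = 1.158×10⁻⁸ N⁻¹.
P = 0.0005777 / 1.158×10⁻⁸ = 49900 N = 49.9 kN.
σ_{stainless steel} = P/A₁ = 49900/625 = 79.84 MPa, tensile.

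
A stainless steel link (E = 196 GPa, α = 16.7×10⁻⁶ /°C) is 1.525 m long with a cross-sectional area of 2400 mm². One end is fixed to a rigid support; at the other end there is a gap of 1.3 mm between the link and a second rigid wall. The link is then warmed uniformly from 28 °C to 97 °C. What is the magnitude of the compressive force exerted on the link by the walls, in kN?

P ≈ 141 kN

If the wall were absent the link would grow by αΔT L = 16.7×10⁻⁶ × 69 × 1525 = 1.757 mm.
This exceeds the 1.3 mm gap, so the wall pushes back. The portion of expansion that must be recovered elastically is δ_free − gap = 1.757 − 1.3 = 0.4573 mm.
So σ = E(δ_free − g)/L = 196×10³ × 0.4573/1525 = 58.77 MPa.
P = σA = 58.77 × 2400 = 141 kN.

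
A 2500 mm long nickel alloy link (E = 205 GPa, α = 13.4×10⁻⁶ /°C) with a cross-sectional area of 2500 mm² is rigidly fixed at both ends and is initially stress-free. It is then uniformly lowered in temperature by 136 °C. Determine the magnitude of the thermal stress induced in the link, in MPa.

σ ≈ 374 MPa (tensile)

The supports are rigid, so the total axial strain is zero. The restrained thermal strain is ε = αΔT = 13.4×10⁻⁶ × 136 = 1822.4×10⁻⁶.
σ = EαΔT = 205×10³ × 13.4×10⁻⁶ × 136 = 373.6 MPa (tensile; the link is trying to contract).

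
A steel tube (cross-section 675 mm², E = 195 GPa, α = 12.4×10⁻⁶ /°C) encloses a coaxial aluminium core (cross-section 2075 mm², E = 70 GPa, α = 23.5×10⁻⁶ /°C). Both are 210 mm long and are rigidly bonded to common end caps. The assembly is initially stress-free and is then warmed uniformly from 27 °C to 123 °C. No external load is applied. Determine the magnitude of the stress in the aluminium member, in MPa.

σ ≈ 35.5 MPa (compressive)

The aluminium has the larger α, so on heating it would change length more than the steel if both were free. The rigid plates force a common final length, so the aluminium is put into compression and the steel into tension, with equal and opposite forces P (no external load).
Equating the net (thermal + elastic) strains gives |α₁ − α₂|·ΔT = P·[1/(A₁E₁) + 1/(A₂E₂)].
|α₁ − α₂|·ΔT = 11.1×10⁻⁶ × 96 = 0.001066.
1/(A₁E₁) + 1/(A₂E₂) = 1/(675×195×10³) + 1/(2075×70×10³) = 1.448×10⁻⁸ N⁻¹.
P = 0.001066 / 1.448×10⁻⁸ = 73580 N = 73.58 kN.
σ_{aluminium} = P/A₂ = 73580/2075 = 35.46 MPa, compressive.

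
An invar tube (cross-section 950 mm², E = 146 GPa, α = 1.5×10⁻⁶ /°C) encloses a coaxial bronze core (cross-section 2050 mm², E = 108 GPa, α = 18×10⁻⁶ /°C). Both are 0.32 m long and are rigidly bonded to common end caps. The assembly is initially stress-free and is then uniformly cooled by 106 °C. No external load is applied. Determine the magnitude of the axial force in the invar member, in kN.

P ≈ 149 kN (compressive in the invar)

Equilibrium of a rigid end plate with no external load gives equal and opposite internal forces ±P in the two members. Since α_{bronze} > α_{invar}, cooling drives the bronze into tension and the invar into compression.
Compatibility of the two members (thermal + elastic change equal): (α₁ − α₂)ΔT = P·[1/(A₁E₁) + 1/(A₂E₂)].
|α₁ − α₂|·ΔT = 16.5×10⁻⁶ × 106 = 0.001749.
1/(A₁E₁) + 1/(A₂E₂) = 1/(950×146×10³) + 1/(2050×108×10³) = 1.173×10⁻⁸ N⁻¹.
So P = 0.001749 / 1.173×10⁻⁸ = 149.1 kN.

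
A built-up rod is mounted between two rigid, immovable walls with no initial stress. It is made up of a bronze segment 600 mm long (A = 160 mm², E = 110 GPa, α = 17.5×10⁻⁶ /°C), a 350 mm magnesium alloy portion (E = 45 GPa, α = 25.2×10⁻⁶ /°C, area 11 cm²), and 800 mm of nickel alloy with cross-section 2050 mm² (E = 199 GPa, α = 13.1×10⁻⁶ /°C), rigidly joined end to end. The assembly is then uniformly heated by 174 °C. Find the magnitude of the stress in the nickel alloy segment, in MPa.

If the supports were absent, the total length change would be Σ αᵢΔT Lᵢ = 17.5×10⁻⁶×174×600 + 25.2×10⁻⁶×174×350 + 13.1×10⁻⁶×174×800 = 5.185 mm.
The walls prevent any net length change, so an axial force P (same in every segment) develops. Compatibility: P · Σ Lᵢ/(AᵢEᵢ) = δ_free.
The series flexibility is Σ Lᵢ/(AᵢEᵢ) = 600/(160×110×10³) + 350/(1100×45×10³) + 800/(2050×199×10³) = 4.312×10⁻⁵ mm/N.
Hence P = δ_free / Σ(L/AE) = 5.185/4.312×10⁻⁵ = 120.2 kN (compressive).
σ_{nickel alloy} = P / A = 120200 / 2050 = 58.66 MPa.

σ ≈ 58.7 MPa (compressive)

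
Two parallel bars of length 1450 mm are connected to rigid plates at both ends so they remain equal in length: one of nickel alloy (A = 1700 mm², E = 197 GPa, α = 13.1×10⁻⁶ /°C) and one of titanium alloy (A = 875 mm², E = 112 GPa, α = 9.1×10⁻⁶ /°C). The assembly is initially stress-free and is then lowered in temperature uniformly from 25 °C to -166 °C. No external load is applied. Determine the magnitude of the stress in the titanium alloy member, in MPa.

The nickel alloy has the larger α, so on cooling it would change length more than the titanium alloy if both were free. The rigid plates force a common final length, so the nickel alloy is put into tension and the titanium alloy into compression, with equal and opposite forces P (no external load).
Compatibility of the two members (thermal + elastic change equal): (α₁ − α₂)ΔT = P·[1/(A₁E₁) + 1/(A₂E₂)].
|α₁ − α₂|·ΔT = 4×10⁻⁶ × 191 = 0.000764.
1/(A₁E₁) + 1/(A₂E₂) = 1/(1700×197×10³) + 1/(875×112×10³) = 1.319×10⁻⁸ N⁻¹.
P = 0.000764 / 1.319×10⁻⁸ = 57920 N = 57.92 kN.
σ_{titanium alloy} = P/A₂ = 57920/875 = 66.2 MPa, compressive.

σ ≈ 66.2 MPa (compressive)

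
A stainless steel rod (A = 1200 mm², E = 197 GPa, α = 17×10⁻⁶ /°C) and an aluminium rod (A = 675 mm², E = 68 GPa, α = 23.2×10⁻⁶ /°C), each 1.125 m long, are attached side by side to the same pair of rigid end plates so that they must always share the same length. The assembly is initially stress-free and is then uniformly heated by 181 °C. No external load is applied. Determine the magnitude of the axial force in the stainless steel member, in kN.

P ≈ 43.1 kN (tensile in the stainless steel)

Equilibrium of a rigid end plate with no external load gives equal and opposite internal forces ±P in the two members. Since α_{aluminium} > α_{stainless steel}, heating drives the aluminium into compression and the stainless steel into tension.
Compatibility of the two members (thermal + elastic change equal): (α₁ − α₂)ΔT = P·[1/(A₁E₁) + 1/(A₂E₂)].
|α₁ − α₂|·ΔT = 6.2×10⁻⁶ × 181 = 0.001122.
1/(A₁E₁) + 1/(A₂E₂) = 1/(1200×197×10³) + 1/(675×68×10³) = 2.602×10⁻⁸ N⁻¹.
P = 0.001122 / 2.602×10⁻⁸ = 43130 N = 43.13 kN.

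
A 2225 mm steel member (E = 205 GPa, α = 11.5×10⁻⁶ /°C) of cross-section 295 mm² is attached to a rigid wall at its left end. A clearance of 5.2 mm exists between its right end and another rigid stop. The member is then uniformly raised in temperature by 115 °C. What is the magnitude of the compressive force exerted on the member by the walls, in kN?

P ≈ 0 kN

If the wall were absent the member would grow by αΔT L = 11.5×10⁻⁶ × 115 × 2225 = 2.943 mm.
This is smaller than the 5.2 mm clearance, so the member expands freely without reaching the stop — the stress is zero.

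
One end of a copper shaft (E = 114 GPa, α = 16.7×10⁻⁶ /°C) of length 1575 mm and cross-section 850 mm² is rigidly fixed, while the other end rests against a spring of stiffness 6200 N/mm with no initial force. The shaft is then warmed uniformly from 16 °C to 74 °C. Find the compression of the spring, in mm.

If the spring were absent the shaft would lengthen by αΔT L = 16.7×10⁻⁶ × 58 × 1575 = 1.526 mm.
With a force P in the spring, the elastic change of the shaft is PL/(AE) and that of the spring is P/k; compatibility requires their sum to equal δ_free.
So P = δ_free / [L/(AE) + 1/k] = 1.526 / [ 1575/(850×114×10³) + 1/(6200) ].
P = 1.526 / 0.0001775 = 8592 N.
Spring compression = P/k = 8592/(6200) = 1.386 mm.

δ ≈ 1.39 mm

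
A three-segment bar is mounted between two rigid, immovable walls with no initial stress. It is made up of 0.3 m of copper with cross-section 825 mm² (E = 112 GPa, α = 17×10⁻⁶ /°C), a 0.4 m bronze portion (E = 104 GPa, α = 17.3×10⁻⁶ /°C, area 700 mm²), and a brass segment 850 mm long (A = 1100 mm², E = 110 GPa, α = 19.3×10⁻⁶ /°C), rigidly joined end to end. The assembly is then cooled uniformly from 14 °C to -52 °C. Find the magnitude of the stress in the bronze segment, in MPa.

If the supports were absent, the total length change would be Σ αᵢΔT Lᵢ = 17×10⁻⁶×66×300 + 17.3×10⁻⁶×66×400 + 19.3×10⁻⁶×66×850 = 1.876 mm.
The rigid supports impose zero overall length change; the single axial force P common to all segments must satisfy P Σ Lᵢ/(AᵢEᵢ) = δ_free.
The series flexibility is Σ Lᵢ/(AᵢEᵢ) = 300/(825×112×10³) + 400/(700×104×10³) + 850/(1100×110×10³) = 1.577×10⁻⁵ mm/N.
Hence P = δ_free / Σ(L/AE) = 1.876/1.577×10⁻⁵ = 119 kN (tensile).
σ_{bronze} = P / A = 119000 / 700 = 170 MPa.

σ ≈ 170 MPa (tensile)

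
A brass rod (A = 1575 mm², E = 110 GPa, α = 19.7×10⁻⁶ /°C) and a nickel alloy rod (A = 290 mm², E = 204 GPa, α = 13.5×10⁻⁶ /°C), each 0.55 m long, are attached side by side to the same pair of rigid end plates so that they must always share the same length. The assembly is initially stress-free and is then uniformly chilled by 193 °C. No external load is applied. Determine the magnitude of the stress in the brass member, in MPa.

Both members must finish at the same length. With the larger α, the brass tends to over-contract; the plates restrain it, putting the brass in tension and the nickel alloy in compression. With no external load the two internal forces are equal and opposite, magnitude P.
Setting the final lengths equal and cancelling L: (α₁ − α₂)ΔT = P/(A₁E₁) + P/(A₂E₂).
|α₁ − α₂|·ΔT = 6.2×10⁻⁶ × 193 = 0.001197.
1/(A₁E₁) + 1/(A₂E₂) = 1/(1575×110×10³) + 1/(290×204×10³) = 2.268×10⁻⁸ N⁻¹.
P = 0.001197 / 2.268×10⁻⁸ = 52770 N = 52.77 kN.
σ_{brass} = P/A₁ = 52770/1575 = 33.51 MPa, tensile.

σ ≈ 33.5 MPa (tensile)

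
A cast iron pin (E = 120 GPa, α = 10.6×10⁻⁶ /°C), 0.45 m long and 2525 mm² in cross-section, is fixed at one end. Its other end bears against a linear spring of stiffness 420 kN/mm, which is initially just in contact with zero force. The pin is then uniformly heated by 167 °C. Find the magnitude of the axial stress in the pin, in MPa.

σ ≈ 81.6 MPa (compressive)

The unrestrained thermal change is αΔT L = 10.6×10⁻⁶ × 167 × 450 = 0.7966 mm.
With a force P in the spring, the elastic change of the pin is PL/(AE) and that of the spring is P/k; compatibility requires their sum to equal δ_free.
P [ L/(AE) + 1/k ] = δ_free → P [ 450/(2525×120×10³) + 1/(420×10³) ] = 0.7966.
P = 0.7966 / 3.866×10⁻⁶ = 206000 N.
σ = P/A = 206000/2525 = 81.6 MPa.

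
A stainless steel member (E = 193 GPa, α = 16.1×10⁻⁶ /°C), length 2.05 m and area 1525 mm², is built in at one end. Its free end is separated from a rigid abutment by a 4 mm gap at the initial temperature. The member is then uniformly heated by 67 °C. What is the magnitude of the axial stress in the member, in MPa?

σ ≈ 0 MPa

Unrestrained expansion: δ_free = αΔT L = 16.1×10⁻⁶ × 67 × 2050 = 2.211 mm.
Since δ_free = 2.21 mm is less than the 4 mm gap, the member never touches the wall. No axial force develops.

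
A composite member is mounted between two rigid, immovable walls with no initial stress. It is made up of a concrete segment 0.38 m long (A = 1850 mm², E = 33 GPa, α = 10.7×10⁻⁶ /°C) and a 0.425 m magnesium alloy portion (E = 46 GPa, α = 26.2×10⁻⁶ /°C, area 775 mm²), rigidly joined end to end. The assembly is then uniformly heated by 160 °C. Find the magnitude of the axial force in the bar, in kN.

P ≈ 134 kN (compressive)

Free thermal expansion of the whole bar: Σ αᵢΔT Lᵢ = 10.7×10⁻⁶×160×380 + 26.2×10⁻⁶×160×425 = 2.432 mm.
The rigid supports impose zero overall length change; the single axial force P common to all segments must satisfy P Σ Lᵢ/(AᵢEᵢ) = δ_free.
Σ Lᵢ/(AᵢEᵢ) = 380/(1850×33×10³) + 425/(775×46×10³) = 1.815×10⁻⁵ mm/N.
Hence P = δ_free / Σ(L/AE) = 2.432/1.815×10⁻⁵ = 134 kN (compressive).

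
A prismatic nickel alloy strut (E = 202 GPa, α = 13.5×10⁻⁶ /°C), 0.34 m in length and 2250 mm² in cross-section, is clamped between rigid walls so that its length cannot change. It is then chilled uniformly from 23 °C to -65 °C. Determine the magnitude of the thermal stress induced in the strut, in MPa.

σ ≈ 240 MPa (tensile)

The supports are rigid, so the total axial strain is zero. The restrained thermal strain is ε = αΔT = 13.5×10⁻⁶ × 88 = 1188×10⁻⁶.
The stress required to suppress this strain is σ = Eε = 202×10³ × 1188×10⁻⁶ = 240 MPa, tensile since the strut is trying to contract.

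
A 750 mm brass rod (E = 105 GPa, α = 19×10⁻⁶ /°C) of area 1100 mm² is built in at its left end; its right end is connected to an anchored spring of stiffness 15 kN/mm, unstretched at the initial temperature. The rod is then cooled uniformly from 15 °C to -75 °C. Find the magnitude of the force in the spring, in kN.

P ≈ 17.5 kN

If the spring were absent the rod would shorten by αΔT L = 19×10⁻⁶ × 90 × 750 = 1.282 mm.
Let P be the tensile force in the spring. The rod extends elastically by PL/(AE) and the spring stretches by P/k; together these equal δ_free.
P [ L/(AE) + 1/k ] = δ_free → P [ 750/(1100×105×10³) + 1/(15×10³) ] = 1.282.
P = 1.282 / 7.316×10⁻⁵ = 17530 N.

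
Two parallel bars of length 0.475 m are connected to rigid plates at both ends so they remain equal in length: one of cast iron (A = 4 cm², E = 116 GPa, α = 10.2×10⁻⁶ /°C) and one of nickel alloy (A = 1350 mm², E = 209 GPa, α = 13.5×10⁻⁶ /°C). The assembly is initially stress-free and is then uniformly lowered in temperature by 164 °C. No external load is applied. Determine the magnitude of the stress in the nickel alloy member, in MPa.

The nickel alloy has the larger α, so on cooling it would change length more than the cast iron if both were free. The rigid plates force a common final length, so the nickel alloy is put into tension and the cast iron into compression, with equal and opposite forces P (no external load).
Compatibility of the two members (thermal + elastic change equal): (α₁ − α₂)ΔT = P·[1/(A₁E₁) + 1/(A₂E₂)].
|α₁ − α₂|·ΔT = 3.3×10⁻⁶ × 164 = 0.0005412.
1/(A₁E₁) + 1/(A₂E₂) = 1/(400×116×10³) + 1/(1350×209×10³) = 2.51×10⁻⁸ N⁻¹.
P = 0.0005412 / 2.51×10⁻⁸ = 21570 N = 21.57 kN.
σ_{nickel alloy} = P/A₂ = 21570/1350 = 15.97 MPa, tensile.

σ ≈ 16 MPa (tensile)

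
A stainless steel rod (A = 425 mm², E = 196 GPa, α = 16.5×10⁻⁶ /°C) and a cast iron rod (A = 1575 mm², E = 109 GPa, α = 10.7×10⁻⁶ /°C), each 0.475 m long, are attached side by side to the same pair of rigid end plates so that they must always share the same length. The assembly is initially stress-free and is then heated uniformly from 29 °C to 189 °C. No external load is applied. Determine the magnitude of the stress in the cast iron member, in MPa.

σ ≈ 33 MPa (tensile)

Both members must finish at the same length. With the larger α, the stainless steel tends to over-expand; the plates restrain it, putting the stainless steel in compression and the cast iron in tension. With no external load the two internal forces are equal and opposite, magnitude P.
Compatibility of the two members (thermal + elastic change equal): (α₁ − α₂)ΔT = P·[1/(A₁E₁) + 1/(A₂E₂)].
|α₁ − α₂|·ΔT = 5.8×10⁻⁶ × 160 = 0.000928.
1/(A₁E₁) + 1/(A₂E₂) = 1/(425×196×10³) + 1/(1575×109×10³) = 1.783×10⁻⁸ N⁻¹.
P = 0.000928 / 1.783×10⁻⁸ = 52050 N = 52.05 kN.
σ_{cast iron} = P/A₂ = 52050/1575 = 33.05 MPa, tensile.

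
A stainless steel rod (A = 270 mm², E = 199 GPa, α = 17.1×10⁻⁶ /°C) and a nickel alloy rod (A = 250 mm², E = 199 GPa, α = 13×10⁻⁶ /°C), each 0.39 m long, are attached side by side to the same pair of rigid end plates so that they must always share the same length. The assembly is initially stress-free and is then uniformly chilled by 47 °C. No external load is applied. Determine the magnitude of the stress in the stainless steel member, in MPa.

σ ≈ 18.4 MPa (tensile)

The stainless steel has the larger α, so on cooling it would change length more than the nickel alloy if both were free. The rigid plates force a common final length, so the stainless steel is put into tension and the nickel alloy into compression, with equal and opposite forces P (no external load).
Setting the final lengths equal and cancelling L: (α₁ − α₂)ΔT = P/(A₁E₁) + P/(A₂E₂).
|α₁ − α₂|·ΔT = 4.1×10⁻⁶ × 47 = 0.0001927.
1/(A₁E₁) + 1/(A₂E₂) = 1/(270×199×10³) + 1/(250×199×10³) = 3.871×10⁻⁸ N⁻¹.
P = 0.0001927 / 3.871×10⁻⁸ = 4978 N = 4.978 kN.
σ_{stainless steel} = P/A₁ = 4978/270 = 18.44 MPa, tensile.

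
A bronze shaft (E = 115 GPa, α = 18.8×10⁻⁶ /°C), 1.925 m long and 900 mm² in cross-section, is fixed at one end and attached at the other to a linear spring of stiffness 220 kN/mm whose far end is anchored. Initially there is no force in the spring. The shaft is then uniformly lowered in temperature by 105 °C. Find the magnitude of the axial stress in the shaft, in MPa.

The unrestrained thermal change is αΔT L = 18.8×10⁻⁶ × 105 × 1925 = 3.8 mm.
With a force P in the spring, the elastic change of the shaft is PL/(AE) and that of the spring is P/k; compatibility requires their sum to equal δ_free.
So P = δ_free / [L/(AE) + 1/k] = 3.8 / [ 1925/(900×115×10³) + 1/(220×10³) ].
P = 3.8 / 2.314×10⁻⁵ = 164200 N.
σ = P/A = 164200/900 = 182.4 MPa.

σ ≈ 182 MPa (tensile)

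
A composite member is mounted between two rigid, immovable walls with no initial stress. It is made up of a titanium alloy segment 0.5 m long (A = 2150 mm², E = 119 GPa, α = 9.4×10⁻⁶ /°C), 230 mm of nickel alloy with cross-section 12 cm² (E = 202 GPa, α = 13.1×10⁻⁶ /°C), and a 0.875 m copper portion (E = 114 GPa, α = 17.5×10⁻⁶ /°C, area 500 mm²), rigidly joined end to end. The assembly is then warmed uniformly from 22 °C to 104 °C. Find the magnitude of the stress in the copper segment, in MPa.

With the walls removed the bar would change length by δ_free = Σ αᵢΔT Lᵢ = 9.4×10⁻⁶×82×500 + 13.1×10⁻⁶×82×230 + 17.5×10⁻⁶×82×875 = 1.888 mm.
Since the ends are fixed, an axial force P builds up, equal in every segment, with P · Σ Lᵢ/(AᵢEᵢ) = δ_free.
The series flexibility is Σ Lᵢ/(AᵢEᵢ) = 500/(2150×119×10³) + 230/(1200×202×10³) + 875/(500×114×10³) = 1.825×10⁻⁵ mm/N.
P = 1.888 / 1.825×10⁻⁵ = 103400 N = 103.4 kN, compressive.
σ_{copper} = P / A = 103400 / 500 = 206.9 MPa.

σ ≈ 207 MPa (compressive)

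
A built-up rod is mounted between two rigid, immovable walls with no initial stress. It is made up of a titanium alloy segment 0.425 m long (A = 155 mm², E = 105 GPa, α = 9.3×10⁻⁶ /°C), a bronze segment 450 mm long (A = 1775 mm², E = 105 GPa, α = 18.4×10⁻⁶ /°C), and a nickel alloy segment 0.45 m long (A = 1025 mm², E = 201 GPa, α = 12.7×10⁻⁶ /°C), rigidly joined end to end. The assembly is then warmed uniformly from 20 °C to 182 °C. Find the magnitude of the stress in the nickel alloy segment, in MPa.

Free thermal expansion of the whole bar: Σ αᵢΔT Lᵢ = 9.3×10⁻⁶×162×425 + 18.4×10⁻⁶×162×450 + 12.7×10⁻⁶×162×450 = 2.907 mm.
The rigid supports impose zero overall length change; the single axial force P common to all segments must satisfy P Σ Lᵢ/(AᵢEᵢ) = δ_free.
Σ Lᵢ/(AᵢEᵢ) = 425/(155×105×10³) + 450/(1775×105×10³) + 450/(1025×201×10³) = 3.071×10⁻⁵ mm/N.
Hence P = δ_free / Σ(L/AE) = 2.907/3.071×10⁻⁵ = 94.67 kN (compressive).
σ_{nickel alloy} = P / A = 94670 / 1025 = 92.36 MPa.

σ ≈ 92.4 MPa (compressive)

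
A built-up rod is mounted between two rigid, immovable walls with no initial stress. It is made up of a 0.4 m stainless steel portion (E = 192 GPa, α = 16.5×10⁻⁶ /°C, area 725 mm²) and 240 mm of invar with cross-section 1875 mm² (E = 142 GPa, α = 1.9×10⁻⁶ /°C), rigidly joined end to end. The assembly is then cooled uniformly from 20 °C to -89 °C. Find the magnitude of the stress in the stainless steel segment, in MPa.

Free thermal contraction of the whole bar: Σ αᵢΔT Lᵢ = 16.5×10⁻⁶×109×400 + 1.9×10⁻⁶×109×240 = 0.7691 mm.
Since the ends are fixed, an axial force P builds up, equal in every segment, with P · Σ Lᵢ/(AᵢEᵢ) = δ_free.
The series flexibility is Σ Lᵢ/(AᵢEᵢ) = 400/(725×192×10³) + 240/(1875×142×10³) = 3.775×10⁻⁶ mm/N.
So P = 0.7691 / 3.775×10⁻⁶ = 203.7 kN, tensile.
σ_{stainless steel} = P / A = 203700 / 725 = 281 MPa.

σ ≈ 281 MPa (tensile)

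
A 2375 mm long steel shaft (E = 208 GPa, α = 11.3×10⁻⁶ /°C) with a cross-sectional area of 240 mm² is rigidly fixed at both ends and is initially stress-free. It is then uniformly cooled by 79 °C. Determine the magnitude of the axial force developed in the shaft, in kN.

The ends cannot move, so σ = EαΔT = 208×10³ × 11.3×10⁻⁶ × 79 = 185.7 MPa.
Axial force P = σA = 185.7 × 240 = 44560 N = 44.56 kN, tensile.

P ≈ 44.6 kN (tensile)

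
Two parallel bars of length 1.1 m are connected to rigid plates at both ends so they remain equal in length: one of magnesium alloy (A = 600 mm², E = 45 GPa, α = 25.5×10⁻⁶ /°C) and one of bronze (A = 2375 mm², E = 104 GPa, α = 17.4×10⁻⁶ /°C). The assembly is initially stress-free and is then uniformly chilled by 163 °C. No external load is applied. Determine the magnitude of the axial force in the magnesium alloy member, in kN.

Equilibrium of a rigid end plate with no external load gives equal and opposite internal forces ±P in the two members. Since α_{magnesium alloy} > α_{bronze}, cooling drives the magnesium alloy into tension and the bronze into compression.
Setting the final lengths equal and cancelling L: (α₁ − α₂)ΔT = P/(A₁E₁) + P/(A₂E₂).
|α₁ − α₂|·ΔT = 8.1×10⁻⁶ × 163 = 0.00132.
1/(A₁E₁) + 1/(A₂E₂) = 1/(600×45×10³) + 1/(2375×104×10³) = 4.109×10⁻⁸ N⁻¹.
P = 0.00132 / 4.109×10⁻⁸ = 32140 N = 32.14 kN.

P ≈ 32.1 kN (tensile in the magnesium alloy)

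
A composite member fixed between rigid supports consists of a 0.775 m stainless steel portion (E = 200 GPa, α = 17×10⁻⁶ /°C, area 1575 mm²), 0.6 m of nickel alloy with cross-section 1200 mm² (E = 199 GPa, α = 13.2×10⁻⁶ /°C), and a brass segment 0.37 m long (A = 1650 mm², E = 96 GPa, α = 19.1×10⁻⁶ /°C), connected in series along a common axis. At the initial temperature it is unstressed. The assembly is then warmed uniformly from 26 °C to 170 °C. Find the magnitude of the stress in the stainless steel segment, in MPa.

σ ≈ 352 MPa (compressive)

With the walls removed the bar would change length by δ_free = Σ αᵢΔT Lᵢ = 17×10⁻⁶×144×775 + 13.2×10⁻⁶×144×600 + 19.1×10⁻⁶×144×370 = 4.055 mm.
The rigid supports impose zero overall length change; the single axial force P common to all segments must satisfy P Σ Lᵢ/(AᵢEᵢ) = δ_free.
The series flexibility is Σ Lᵢ/(AᵢEᵢ) = 775/(1575×200×10³) + 600/(1200×199×10³) + 370/(1650×96×10³) = 7.309×10⁻⁶ mm/N.
So P = 4.055 / 7.309×10⁻⁶ = 554.9 kN, compressive.
σ_{stainless steel} = P / A = 554900 / 1575 = 352.3 MPa.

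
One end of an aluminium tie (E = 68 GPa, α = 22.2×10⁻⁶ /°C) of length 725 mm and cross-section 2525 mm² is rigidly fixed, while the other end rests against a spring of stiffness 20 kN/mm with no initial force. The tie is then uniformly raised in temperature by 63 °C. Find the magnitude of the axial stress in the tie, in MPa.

If the spring were absent the tie would lengthen by αΔT L = 22.2×10⁻⁶ × 63 × 725 = 1.014 mm.
Let P be the compressive force at the spring. The tie shortens elastically by PL/(AE) and the spring compresses by P/k; together these equal δ_free.
P [ L/(AE) + 1/k ] = δ_free → P [ 725/(2525×68×10³) + 1/(20×10³) ] = 1.014.
P = 1.014 / 5.422×10⁻⁵ = 18700 N.
σ = P/A = 18700/2525 = 7.406 MPa.

σ ≈ 7.41 MPa (compressive)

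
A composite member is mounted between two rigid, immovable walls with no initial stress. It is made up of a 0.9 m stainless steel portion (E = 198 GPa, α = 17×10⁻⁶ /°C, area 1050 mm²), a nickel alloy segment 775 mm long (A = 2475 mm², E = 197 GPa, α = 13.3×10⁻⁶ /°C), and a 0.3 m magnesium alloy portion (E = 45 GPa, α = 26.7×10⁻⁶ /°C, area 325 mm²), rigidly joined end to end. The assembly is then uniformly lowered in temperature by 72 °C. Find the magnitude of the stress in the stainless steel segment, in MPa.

σ ≈ 87.2 MPa (tensile)

If the supports were absent, the total length change would be Σ αᵢΔT Lᵢ = 17×10⁻⁶×72×900 + 13.3×10⁻⁶×72×775 + 26.7×10⁻⁶×72×300 = 2.42 mm.
The rigid supports impose zero overall length change; the single axial force P common to all segments must satisfy P Σ Lᵢ/(AᵢEᵢ) = δ_free.
Σ Lᵢ/(AᵢEᵢ) = 900/(1050×198×10³) + 775/(2475×197×10³) + 300/(325×45×10³) = 2.643×10⁻⁵ mm/N.
So P = 2.42 / 2.643×10⁻⁵ = 91.58 kN, tensile.
σ_{stainless steel} = P / A = 91580 / 1050 = 87.21 MPa.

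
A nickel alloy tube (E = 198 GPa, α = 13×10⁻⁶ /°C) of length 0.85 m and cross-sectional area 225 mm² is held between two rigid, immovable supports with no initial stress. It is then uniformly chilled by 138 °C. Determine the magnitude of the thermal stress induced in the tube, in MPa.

σ ≈ 355 MPa (tensile)

With length fixed, the mechanical strain must cancel the thermal strain αΔT = 13×10⁻⁶ × 138 = 1794×10⁻⁶.
Hence σ = E·αΔT = 198×10³ × 1794×10⁻⁶ = 355.2 MPa, tensile.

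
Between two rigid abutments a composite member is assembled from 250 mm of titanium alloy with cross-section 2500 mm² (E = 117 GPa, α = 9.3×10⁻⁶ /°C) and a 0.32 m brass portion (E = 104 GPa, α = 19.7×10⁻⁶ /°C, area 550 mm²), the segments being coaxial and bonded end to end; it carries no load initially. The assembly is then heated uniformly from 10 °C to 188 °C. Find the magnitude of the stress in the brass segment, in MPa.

σ ≈ 433 MPa (compressive)

With the walls removed the bar would change length by δ_free = Σ αᵢΔT Lᵢ = 9.3×10⁻⁶×178×250 + 19.7×10⁻⁶×178×320 = 1.536 mm.
The rigid supports impose zero overall length change; the single axial force P common to all segments must satisfy P Σ Lᵢ/(AᵢEᵢ) = δ_free.
The series flexibility is Σ Lᵢ/(AᵢEᵢ) = 250/(2500×117×10³) + 320/(550×104×10³) = 6.449×10⁻⁶ mm/N.
P = 1.536 / 6.449×10⁻⁶ = 238200 N = 238.2 kN, compressive.
σ_{brass} = P / A = 238200 / 550 = 433 MPa.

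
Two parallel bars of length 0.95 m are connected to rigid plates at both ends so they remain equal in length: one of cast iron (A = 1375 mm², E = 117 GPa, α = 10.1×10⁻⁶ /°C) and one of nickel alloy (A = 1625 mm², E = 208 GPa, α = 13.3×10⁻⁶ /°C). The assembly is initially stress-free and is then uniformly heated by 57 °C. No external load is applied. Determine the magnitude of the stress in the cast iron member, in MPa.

σ ≈ 14.5 MPa (tensile)

The nickel alloy has the larger α, so on heating it would change length more than the cast iron if both were free. The rigid plates force a common final length, so the nickel alloy is put into compression and the cast iron into tension, with equal and opposite forces P (no external load).
Setting the final lengths equal and cancelling L: (α₁ − α₂)ΔT = P/(A₁E₁) + P/(A₂E₂).
|α₁ − α₂|·ΔT = 3.2×10⁻⁶ × 57 = 0.0001824.
1/(A₁E₁) + 1/(A₂E₂) = 1/(1375×117×10³) + 1/(1625×208×10³) = 9.175×10⁻⁹ N⁻¹.
So P = 0.0001824 / 9.175×10⁻⁹ = 19.88 kN.
σ_{cast iron} = P/A₁ = 19880/1375 = 14.46 MPa, tensile.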